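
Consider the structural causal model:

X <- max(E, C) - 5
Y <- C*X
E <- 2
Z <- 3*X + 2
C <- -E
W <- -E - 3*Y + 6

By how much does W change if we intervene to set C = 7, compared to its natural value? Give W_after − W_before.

Under do(C=7), the mechanism C <- -E is discarded; C is fixed at 7.
X = max(E, C) - 5  [with E=2, C=7]  = 2
Y = C*X  [with C=7, X=2]  = 14
W = -E - 3*Y + 6  [with E=2, Y=14]  = -38
Without intervention: C = -E  [with E=2]  = -2; X = max(E, C) - 5  [with E=2, C=-2]  = -3; Y = C*X  [with C=-2, X=-3]  = 6; W = -E - 3*Y + 6  [with E=2, Y=6]  = -14.
Change = -38 − (-14) = -24.

-24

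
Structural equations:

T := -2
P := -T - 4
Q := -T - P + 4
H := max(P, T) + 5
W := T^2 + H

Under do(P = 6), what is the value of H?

Under do(P=6), the mechanism P := -T - 4 is discarded; P is fixed at 6.
H = max(P, T) + 5  [with P=6, T=-2]  = 11

11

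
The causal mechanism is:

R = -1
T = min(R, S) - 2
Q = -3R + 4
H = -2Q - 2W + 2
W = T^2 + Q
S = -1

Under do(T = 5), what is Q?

7

The intervention breaks the incoming arrows to T: T = min(R, S) - 2 no longer applies, and T = 5.
Q is not downstream of the intervention, so its value is determined by the original equations.
Q = -3R + 4  [with R=-1]  = 7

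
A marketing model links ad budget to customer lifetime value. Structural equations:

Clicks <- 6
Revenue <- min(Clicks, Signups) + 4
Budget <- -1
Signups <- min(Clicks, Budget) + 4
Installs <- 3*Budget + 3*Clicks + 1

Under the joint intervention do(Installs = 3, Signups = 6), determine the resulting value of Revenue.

Setting Installs = 3, Signups = 6 by intervention discards those variables' equations.
Revenue = min(Clicks, Signups) + 4  [with Clicks=6, Signups=6]  = 10

10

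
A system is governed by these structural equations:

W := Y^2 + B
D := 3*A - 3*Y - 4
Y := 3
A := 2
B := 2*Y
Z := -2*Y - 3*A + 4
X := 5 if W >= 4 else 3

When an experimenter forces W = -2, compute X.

The intervention breaks the incoming arrows to W: W := Y^2 + B no longer applies, and W = -2.
X = 5 if W >= 4 else 3  [with W=-2]  = 3

3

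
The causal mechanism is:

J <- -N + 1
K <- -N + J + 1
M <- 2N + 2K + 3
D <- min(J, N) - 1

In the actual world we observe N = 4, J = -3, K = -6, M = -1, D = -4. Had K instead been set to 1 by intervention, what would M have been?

13

The intervention breaks the incoming arrows to K: K <- -N + J + 1 no longer applies, and K = 1.
M = 2N + 2K + 3  [with N=4, K=1]  = 13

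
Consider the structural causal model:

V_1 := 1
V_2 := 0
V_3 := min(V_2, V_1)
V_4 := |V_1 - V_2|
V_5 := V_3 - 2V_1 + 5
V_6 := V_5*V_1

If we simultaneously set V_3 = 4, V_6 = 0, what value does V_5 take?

The joint intervention fixes V_3 = 4, V_6 = 0, removing each variable's own equation.
V_5 = V_3 - 2V_1 + 5  [with V_3=4, V_1=1]  = 7

7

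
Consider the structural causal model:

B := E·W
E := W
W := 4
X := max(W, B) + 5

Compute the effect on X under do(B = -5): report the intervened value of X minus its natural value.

-12

The intervention breaks the incoming arrows to B: B := E·W no longer applies, and B = -5.
X = max(W, B) + 5  [with W=4, B=-5]  = 9
Without intervention: E = W  [with W=4]  = 4; B = E·W  [with E=4, W=4]  = 16; X = max(W, B) + 5  [with W=4, B=16]  = 21.
Change = 9 − 21 = -12.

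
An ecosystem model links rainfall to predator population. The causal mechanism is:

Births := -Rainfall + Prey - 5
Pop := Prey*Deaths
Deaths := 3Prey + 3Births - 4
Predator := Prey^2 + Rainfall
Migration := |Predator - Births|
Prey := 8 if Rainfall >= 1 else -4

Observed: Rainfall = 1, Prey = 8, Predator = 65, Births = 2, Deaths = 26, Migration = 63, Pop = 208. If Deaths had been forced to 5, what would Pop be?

40

Under do(Deaths=5), the mechanism Deaths := 3Prey + 3Births - 4 is discarded; Deaths is fixed at 5.
Prey = 8 if Rainfall >= 1 else -4  [with Rainfall=1]  = 8
Pop = Prey*Deaths  [with Prey=8, Deaths=5]  = 40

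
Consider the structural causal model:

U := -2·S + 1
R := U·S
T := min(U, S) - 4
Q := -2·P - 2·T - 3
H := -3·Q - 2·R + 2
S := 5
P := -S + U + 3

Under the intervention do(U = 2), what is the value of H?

-21

Under do(U=2), the mechanism U := -2·S + 1 is discarded; U is fixed at 2.
P = -S + U + 3  [with S=5, U=2]  = 0
R = U·S  [with U=2, S=5]  = 10
T = min(U, S) - 4  [with U=2, S=5]  = -2
Q = -2·P - 2·T - 3  [with P=0, T=-2]  = 1
H = -3·Q - 2·R + 2  [with Q=1, R=10]  = -21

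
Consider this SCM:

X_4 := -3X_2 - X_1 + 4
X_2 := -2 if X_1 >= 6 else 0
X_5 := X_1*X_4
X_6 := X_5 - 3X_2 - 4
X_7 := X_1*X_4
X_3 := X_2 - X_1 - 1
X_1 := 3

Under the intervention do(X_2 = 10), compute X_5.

-87

do(X_2=10) replaces the equation X_2 := -2 if X_1 >= 6 else 0 with the constant X_2 = 10.
X_4 = -3X_2 - X_1 + 4  [with X_2=10, X_1=3]  = -29
X_5 = X_1*X_4  [with X_1=3, X_4=-29]  = -87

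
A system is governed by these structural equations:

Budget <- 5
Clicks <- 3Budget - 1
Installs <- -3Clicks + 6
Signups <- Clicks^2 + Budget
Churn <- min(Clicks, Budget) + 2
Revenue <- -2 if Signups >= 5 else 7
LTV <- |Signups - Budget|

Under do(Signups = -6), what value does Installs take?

-36

Under do(Signups=-6), the mechanism Signups <- Clicks^2 + Budget is discarded; Signups is fixed at -6.
Since Installs is not a descendant of the intervened variable, it is unaffected.
Clicks = 3Budget - 1  [with Budget=5]  = 14
Installs = -3Clicks + 6  [with Clicks=14]  = -36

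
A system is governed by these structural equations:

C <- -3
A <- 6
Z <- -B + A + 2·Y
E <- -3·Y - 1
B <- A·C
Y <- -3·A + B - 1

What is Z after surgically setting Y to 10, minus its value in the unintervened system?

94

Intervening sets Y = 10 and removes its equation (Y <- -3·A + B - 1).
B = A·C  [with A=6, C=-3]  = -18
Z = -B + A + 2·Y  [with B=-18, A=6, Y=10]  = 44
Without intervention: B = A·C  [with A=6, C=-3]  = -18; Y = -3·A + B - 1  [with A=6, B=-18]  = -37; Z = -B + A + 2·Y  [with B=-18, A=6, Y=-37]  = -50.
Change = 44 − (-50) = 94.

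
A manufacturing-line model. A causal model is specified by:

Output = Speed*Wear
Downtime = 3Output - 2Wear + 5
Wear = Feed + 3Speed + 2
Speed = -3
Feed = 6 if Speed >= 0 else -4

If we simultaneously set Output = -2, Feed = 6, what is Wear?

-1

Setting Output = -2, Feed = 6 by intervention discards those variables' equations.
Wear = Feed + 3Speed + 2  [with Feed=6, Speed=-3]  = -1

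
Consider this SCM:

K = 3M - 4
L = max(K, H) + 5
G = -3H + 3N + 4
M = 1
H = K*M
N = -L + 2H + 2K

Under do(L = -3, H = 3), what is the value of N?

The joint intervention fixes L = -3, H = 3, removing each variable's own equation.
K = 3M - 4  [with M=1]  = -1
N = -L + 2H + 2K  [with L=-3, H=3, K=-1]  = 7

7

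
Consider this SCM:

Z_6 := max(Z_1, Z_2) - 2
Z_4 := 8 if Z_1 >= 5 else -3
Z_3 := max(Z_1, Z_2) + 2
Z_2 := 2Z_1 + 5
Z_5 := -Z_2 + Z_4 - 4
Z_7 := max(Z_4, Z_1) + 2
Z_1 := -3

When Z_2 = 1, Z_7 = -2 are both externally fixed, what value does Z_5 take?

Setting Z_2 = 1, Z_7 = -2 by intervention discards those variables' equations.
Z_4 = 8 if Z_1 >= 5 else -3  [with Z_1=-3]  = -3
Z_5 = -Z_2 + Z_4 - 4  [with Z_2=1, Z_4=-3]  = -8

-8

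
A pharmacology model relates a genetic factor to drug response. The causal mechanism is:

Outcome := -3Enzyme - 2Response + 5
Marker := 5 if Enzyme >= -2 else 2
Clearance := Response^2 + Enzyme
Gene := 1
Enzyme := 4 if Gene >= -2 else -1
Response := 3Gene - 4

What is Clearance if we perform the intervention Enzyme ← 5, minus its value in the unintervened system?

do(Enzyme=5) replaces the equation Enzyme := 4 if Gene >= -2 else -1 with the constant Enzyme = 5.
Response = 3Gene - 4  [with Gene=1]  = -1
Clearance = Response^2 + Enzyme  [with Response=-1, Enzyme=5]  = 6
Without intervention: Enzyme = 4 if Gene >= -2 else -1  [with Gene=1]  = 4; Response = 3Gene - 4  [with Gene=1]  = -1; Clearance = Response^2 + Enzyme  [with Response=-1, Enzyme=4]  = 5.
Change = 6 − 5 = 1.

1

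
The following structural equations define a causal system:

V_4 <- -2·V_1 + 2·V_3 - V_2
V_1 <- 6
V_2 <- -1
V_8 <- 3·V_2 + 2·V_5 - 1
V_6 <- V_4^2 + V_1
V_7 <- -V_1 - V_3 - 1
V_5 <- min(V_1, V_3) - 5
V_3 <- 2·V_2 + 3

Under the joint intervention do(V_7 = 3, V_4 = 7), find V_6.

55

Setting V_7 = 3, V_4 = 7 by intervention discards those variables' equations.
V_6 = V_4^2 + V_1  [with V_4=7, V_1=6]  = 55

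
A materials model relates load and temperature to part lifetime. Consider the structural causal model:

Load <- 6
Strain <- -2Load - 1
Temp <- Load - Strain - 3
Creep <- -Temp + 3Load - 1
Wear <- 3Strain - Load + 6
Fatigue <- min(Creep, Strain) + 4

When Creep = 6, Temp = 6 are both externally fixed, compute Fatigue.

-9

The joint intervention fixes Creep = 6, Temp = 6, removing each variable's own equation.
Strain = -2Load - 1  [with Load=6]  = -13
Fatigue = min(Creep, Strain) + 4  [with Creep=6, Strain=-13]  = -9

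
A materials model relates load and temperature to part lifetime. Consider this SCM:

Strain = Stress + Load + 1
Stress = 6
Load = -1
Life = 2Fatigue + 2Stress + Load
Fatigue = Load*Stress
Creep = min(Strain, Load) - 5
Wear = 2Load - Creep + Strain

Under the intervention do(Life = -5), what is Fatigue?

Intervening sets Life = -5 and removes its equation (Life = 2Fatigue + 2Stress + Load).
Since Fatigue is not a descendant of the intervened variable, it is unaffected.
Fatigue = Load*Stress  [with Load=-1, Stress=6]  = -6

-6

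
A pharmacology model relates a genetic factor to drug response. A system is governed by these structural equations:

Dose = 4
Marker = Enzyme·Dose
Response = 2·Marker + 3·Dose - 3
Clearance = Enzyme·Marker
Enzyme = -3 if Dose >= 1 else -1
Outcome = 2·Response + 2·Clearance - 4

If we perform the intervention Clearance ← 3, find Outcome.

-28

The intervention breaks the incoming arrows to Clearance: Clearance = Enzyme·Marker no longer applies, and Clearance = 3.
Enzyme = -3 if Dose >= 1 else -1  [with Dose=4]  = -3
Marker = Enzyme·Dose  [with Enzyme=-3, Dose=4]  = -12
Response = 2·Marker + 3·Dose - 3  [with Marker=-12, Dose=4]  = -15
Outcome = 2·Response + 2·Clearance - 4  [with Response=-15, Clearance=3]  = -28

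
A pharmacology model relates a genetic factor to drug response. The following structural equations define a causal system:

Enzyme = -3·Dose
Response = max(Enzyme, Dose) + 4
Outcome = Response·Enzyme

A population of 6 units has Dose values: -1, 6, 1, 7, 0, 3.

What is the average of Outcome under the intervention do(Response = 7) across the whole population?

Under do(Response=7), Response's equation is replaced by Response=7 for every unit. Per-unit Outcome: 21, -126, -21, -147, 0, -63. Mean = -56.

-56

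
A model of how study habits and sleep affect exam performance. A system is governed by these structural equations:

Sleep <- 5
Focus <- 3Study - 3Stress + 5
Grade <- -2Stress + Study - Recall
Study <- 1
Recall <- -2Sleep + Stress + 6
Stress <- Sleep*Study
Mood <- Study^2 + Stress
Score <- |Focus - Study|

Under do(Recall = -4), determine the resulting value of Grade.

-5

do(Recall=-4) replaces the equation Recall <- -2Sleep + Stress + 6 with the constant Recall = -4.
Stress = Sleep*Study  [with Sleep=5, Study=1]  = 5
Grade = -2Stress + Study - Recall  [with Stress=5, Study=1, Recall=-4]  = -5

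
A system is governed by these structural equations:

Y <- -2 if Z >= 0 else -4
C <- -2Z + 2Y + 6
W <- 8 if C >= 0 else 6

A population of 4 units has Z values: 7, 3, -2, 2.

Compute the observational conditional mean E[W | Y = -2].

6

E[W|Y=-2] averages over only the 3 units with Y=-2 (Z = 7, 3, 2): W = 6, 6, 6, mean 6.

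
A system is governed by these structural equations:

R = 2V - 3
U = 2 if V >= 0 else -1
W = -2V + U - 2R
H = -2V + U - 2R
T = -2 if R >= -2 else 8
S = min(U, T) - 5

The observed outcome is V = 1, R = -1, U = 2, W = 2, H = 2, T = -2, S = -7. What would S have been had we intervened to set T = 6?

-3

Intervening sets T = 6 and removes its equation (T = -2 if R >= -2 else 8).
U = 2 if V >= 0 else -1  [with V=1]  = 2
S = min(U, T) - 5  [with U=2, T=6]  = -3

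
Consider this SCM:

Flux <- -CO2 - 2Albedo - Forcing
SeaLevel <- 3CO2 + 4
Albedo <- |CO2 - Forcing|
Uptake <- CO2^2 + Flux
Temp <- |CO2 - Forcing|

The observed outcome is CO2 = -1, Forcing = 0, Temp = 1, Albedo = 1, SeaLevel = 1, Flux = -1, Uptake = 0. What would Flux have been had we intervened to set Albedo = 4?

Under do(Albedo=4), the mechanism Albedo <- |CO2 - Forcing| is discarded; Albedo is fixed at 4.
Flux = -CO2 - 2Albedo - Forcing  [with CO2=-1, Albedo=4, Forcing=0]  = -7

-7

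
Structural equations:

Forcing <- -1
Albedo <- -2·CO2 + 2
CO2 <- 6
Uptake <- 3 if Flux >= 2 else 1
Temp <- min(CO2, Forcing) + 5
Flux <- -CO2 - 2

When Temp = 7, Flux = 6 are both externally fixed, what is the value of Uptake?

Setting Temp = 7, Flux = 6 by intervention discards those variables' equations.
Uptake = 3 if Flux >= 2 else 1  [with Flux=6]  = 3

3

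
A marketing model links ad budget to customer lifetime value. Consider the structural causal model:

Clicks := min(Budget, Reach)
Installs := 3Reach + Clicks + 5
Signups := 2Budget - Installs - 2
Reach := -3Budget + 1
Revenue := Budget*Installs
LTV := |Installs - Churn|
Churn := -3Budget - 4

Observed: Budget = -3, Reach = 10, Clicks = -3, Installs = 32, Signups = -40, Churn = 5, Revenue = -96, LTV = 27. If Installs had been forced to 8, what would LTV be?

do(Installs=8) replaces the equation Installs := 3Reach + Clicks + 5 with the constant Installs = 8.
Churn = -3Budget - 4  [with Budget=-3]  = 5
LTV = |Installs - Churn|  [with Installs=8, Churn=5]  = 3

3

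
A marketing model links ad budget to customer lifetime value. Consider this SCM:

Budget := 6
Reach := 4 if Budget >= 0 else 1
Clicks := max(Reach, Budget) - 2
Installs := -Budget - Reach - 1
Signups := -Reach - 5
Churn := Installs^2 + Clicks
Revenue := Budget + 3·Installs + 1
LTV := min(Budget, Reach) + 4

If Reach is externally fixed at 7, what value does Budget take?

6

Under do(Reach=7), the mechanism Reach := 4 if Budget >= 0 else 1 is discarded; Reach is fixed at 7.
Budget is not downstream of the intervention, so its value is determined by the original equations.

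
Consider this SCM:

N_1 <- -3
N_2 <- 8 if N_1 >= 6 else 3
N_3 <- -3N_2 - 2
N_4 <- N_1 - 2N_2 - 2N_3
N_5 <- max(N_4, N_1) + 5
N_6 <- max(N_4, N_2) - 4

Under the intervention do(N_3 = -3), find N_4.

The intervention breaks the incoming arrows to N_3: N_3 <- -3N_2 - 2 no longer applies, and N_3 = -3.
N_2 = 8 if N_1 >= 6 else 3  [with N_1=-3]  = 3
N_4 = N_1 - 2N_2 - 2N_3  [with N_1=-3, N_2=3, N_3=-3]  = -3

-3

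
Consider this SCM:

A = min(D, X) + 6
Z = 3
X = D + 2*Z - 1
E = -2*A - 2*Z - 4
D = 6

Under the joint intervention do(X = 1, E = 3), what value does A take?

7

The joint intervention fixes X = 1, E = 3, removing each variable's own equation.
A = min(D, X) + 6  [with D=6, X=1]  = 7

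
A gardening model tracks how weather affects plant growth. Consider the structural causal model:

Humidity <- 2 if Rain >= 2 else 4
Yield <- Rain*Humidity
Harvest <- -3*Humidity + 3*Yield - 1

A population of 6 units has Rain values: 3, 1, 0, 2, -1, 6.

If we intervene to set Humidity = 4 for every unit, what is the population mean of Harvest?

The intervention sets Humidity=4 in all 6 units regardless of Rain. Recomputing Harvest per unit gives 23, -1, -13, 11, -25, 59; average 9.

9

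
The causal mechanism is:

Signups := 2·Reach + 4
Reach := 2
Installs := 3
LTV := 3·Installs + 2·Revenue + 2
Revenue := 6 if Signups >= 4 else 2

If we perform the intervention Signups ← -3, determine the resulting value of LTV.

do(Signups=-3) replaces the equation Signups := 2·Reach + 4 with the constant Signups = -3.
Revenue = 6 if Signups >= 4 else 2  [with Signups=-3]  = 2
LTV = 3·Installs + 2·Revenue + 2  [with Installs=3, Revenue=2]  = 15

15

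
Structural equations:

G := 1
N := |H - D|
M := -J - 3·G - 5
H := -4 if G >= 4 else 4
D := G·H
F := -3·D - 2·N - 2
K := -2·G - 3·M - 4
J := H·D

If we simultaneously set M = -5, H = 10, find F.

Setting M = -5, H = 10 by intervention discards those variables' equations.
D = G·H  [with G=1, H=10]  = 10
N = |H - D|  [with H=10, D=10]  = 0
F = -3·D - 2·N - 2  [with D=10, N=0]  = -32

-32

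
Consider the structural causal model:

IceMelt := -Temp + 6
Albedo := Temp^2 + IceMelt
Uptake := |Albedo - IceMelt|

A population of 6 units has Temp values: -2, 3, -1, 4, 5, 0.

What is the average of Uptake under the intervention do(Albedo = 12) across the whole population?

7.5

Under do(Albedo=12), Albedo's equation is replaced by Albedo=12 for every unit. Per-unit Uptake: 4, 9, 5, 10, 11, 6. Mean = 7.5.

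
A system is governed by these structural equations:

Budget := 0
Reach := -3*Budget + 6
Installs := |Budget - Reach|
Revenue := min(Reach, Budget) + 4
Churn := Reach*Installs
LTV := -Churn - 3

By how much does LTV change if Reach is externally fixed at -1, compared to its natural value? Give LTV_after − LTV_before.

Under do(Reach=-1), the mechanism Reach := -3*Budget + 6 is discarded; Reach is fixed at -1.
Installs = |Budget - Reach|  [with Budget=0, Reach=-1]  = 1
Churn = Reach*Installs  [with Reach=-1, Installs=1]  = -1
LTV = -Churn - 3  [with Churn=-1]  = -2
Without intervention: Reach = -3*Budget + 6  [with Budget=0]  = 6; Installs = |Budget - Reach|  [with Budget=0, Reach=6]  = 6; Churn = Reach*Installs  [with Reach=6, Installs=6]  = 36; LTV = -Churn - 3  [with Churn=36]  = -39.
Change = -2 − (-39) = 37.

37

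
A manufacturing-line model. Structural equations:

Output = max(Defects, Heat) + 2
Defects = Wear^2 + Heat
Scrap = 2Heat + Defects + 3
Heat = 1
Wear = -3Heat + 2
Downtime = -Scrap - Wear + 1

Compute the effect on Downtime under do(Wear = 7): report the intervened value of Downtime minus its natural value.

Under do(Wear=7), the mechanism Wear = -3Heat + 2 is discarded; Wear is fixed at 7.
Defects = Wear^2 + Heat  [with Wear=7, Heat=1]  = 50
Scrap = 2Heat + Defects + 3  [with Heat=1, Defects=50]  = 55
Downtime = -Scrap - Wear + 1  [with Scrap=55, Wear=7]  = -61
Without intervention: Wear = -3Heat + 2  [with Heat=1]  = -1; Defects = Wear^2 + Heat  [with Wear=-1, Heat=1]  = 2; Scrap = 2Heat + Defects + 3  [with Heat=1, Defects=2]  = 7; Downtime = -Scrap - Wear + 1  [with Scrap=7, Wear=-1]  = -5.
Change = -61 − (-5) = -56.

-56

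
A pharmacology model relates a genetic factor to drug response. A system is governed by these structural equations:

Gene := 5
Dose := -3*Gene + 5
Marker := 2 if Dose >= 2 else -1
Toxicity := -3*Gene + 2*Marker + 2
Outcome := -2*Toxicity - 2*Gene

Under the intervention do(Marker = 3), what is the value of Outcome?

4

do(Marker=3) replaces the equation Marker := 2 if Dose >= 2 else -1 with the constant Marker = 3.
Toxicity = -3*Gene + 2*Marker + 2  [with Gene=5, Marker=3]  = -7
Outcome = -2*Toxicity - 2*Gene  [with Toxicity=-7, Gene=5]  = 4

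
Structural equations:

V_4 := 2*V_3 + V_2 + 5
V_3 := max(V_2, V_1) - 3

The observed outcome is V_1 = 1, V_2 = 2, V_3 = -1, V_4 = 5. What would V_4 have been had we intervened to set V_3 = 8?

The intervention breaks the incoming arrows to V_3: V_3 := max(V_2, V_1) - 3 no longer applies, and V_3 = 8.
V_4 = 2*V_3 + V_2 + 5  [with V_3=8, V_2=2]  = 23

23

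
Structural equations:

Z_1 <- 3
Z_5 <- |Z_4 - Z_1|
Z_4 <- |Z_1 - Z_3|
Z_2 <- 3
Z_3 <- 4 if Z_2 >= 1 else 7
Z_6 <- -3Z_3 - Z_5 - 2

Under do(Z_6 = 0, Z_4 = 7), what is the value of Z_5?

4

Setting Z_6 = 0, Z_4 = 7 by intervention discards those variables' equations.
Z_5 = |Z_4 - Z_1|  [with Z_4=7, Z_1=3]  = 4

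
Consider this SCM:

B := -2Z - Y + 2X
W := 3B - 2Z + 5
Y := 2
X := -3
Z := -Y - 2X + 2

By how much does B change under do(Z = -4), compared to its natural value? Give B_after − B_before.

The intervention breaks the incoming arrows to Z: Z := -Y - 2X + 2 no longer applies, and Z = -4.
B = -2Z - Y + 2X  [with Z=-4, Y=2, X=-3]  = 0
Without intervention: Z = -Y - 2X + 2  [with Y=2, X=-3]  = 6; B = -2Z - Y + 2X  [with Z=6, Y=2, X=-3]  = -20.
Change = 0 − (-20) = 20.

20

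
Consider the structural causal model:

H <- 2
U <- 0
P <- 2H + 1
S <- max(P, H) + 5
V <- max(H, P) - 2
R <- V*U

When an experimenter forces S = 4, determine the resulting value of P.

5

Under do(S=4), the mechanism S <- max(P, H) + 5 is discarded; S is fixed at 4.
Since P is not a descendant of the intervened variable, it is unaffected.
P = 2H + 1  [with H=2]  = 5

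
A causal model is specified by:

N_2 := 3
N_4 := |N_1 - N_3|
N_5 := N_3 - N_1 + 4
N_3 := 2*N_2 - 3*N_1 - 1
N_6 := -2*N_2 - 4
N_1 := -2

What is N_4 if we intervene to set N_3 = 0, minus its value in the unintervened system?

-11

The intervention breaks the incoming arrows to N_3: N_3 := 2*N_2 - 3*N_1 - 1 no longer applies, and N_3 = 0.
N_4 = |N_1 - N_3|  [with N_1=-2, N_3=0]  = 2
Without intervention: N_3 = 2*N_2 - 3*N_1 - 1  [with N_2=3, N_1=-2]  = 11; N_4 = |N_1 - N_3|  [with N_1=-2, N_3=11]  = 13.
Change = 2 − 13 = -11.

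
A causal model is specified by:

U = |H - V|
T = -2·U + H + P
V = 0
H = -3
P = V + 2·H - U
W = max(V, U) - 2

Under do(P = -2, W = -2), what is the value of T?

Setting P = -2, W = -2 by intervention discards those variables' equations.
U = |H - V|  [with H=-3, V=0]  = 3
T = -2·U + H + P  [with U=3, H=-3, P=-2]  = -11

-11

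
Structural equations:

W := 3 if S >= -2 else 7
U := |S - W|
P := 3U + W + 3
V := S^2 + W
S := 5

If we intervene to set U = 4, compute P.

do(U=4) replaces the equation U := |S - W| with the constant U = 4.
W = 3 if S >= -2 else 7  [with S=5]  = 3
P = 3U + W + 3  [with U=4, W=3]  = 18

18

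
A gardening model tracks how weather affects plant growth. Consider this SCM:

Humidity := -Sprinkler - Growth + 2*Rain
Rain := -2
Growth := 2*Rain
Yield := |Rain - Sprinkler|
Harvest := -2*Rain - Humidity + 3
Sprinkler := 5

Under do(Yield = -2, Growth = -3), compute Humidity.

-6

Under do(Yield = -2, Growth = -3), each intervened variable's structural equation is replaced by its fixed value.
Humidity = -Sprinkler - Growth + 2*Rain  [with Sprinkler=5, Growth=-3, Rain=-2]  = -6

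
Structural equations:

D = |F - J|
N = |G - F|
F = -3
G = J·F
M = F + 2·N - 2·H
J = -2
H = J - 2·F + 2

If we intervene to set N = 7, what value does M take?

-1

Under do(N=7), the mechanism N = |G - F| is discarded; N is fixed at 7.
H = J - 2·F + 2  [with J=-2, F=-3]  = 6
M = F + 2·N - 2·H  [with F=-3, N=7, H=6]  = -1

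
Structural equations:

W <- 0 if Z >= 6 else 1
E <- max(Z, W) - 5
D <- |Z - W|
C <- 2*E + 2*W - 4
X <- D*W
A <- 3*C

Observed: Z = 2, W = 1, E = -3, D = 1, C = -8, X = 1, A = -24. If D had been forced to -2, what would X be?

Under do(D=-2), the mechanism D <- |Z - W| is discarded; D is fixed at -2.
W = 0 if Z >= 6 else 1  [with Z=2]  = 1
X = D*W  [with D=-2, W=1]  = -2

-2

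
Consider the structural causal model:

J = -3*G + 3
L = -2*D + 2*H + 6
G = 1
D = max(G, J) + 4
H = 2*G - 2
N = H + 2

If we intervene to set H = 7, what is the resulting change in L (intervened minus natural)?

Intervening sets H = 7 and removes its equation (H = 2*G - 2).
J = -3*G + 3  [with G=1]  = 0
D = max(G, J) + 4  [with G=1, J=0]  = 5
L = -2*D + 2*H + 6  [with D=5, H=7]  = 10
Without intervention: J = -3*G + 3  [with G=1]  = 0; D = max(G, J) + 4  [with G=1, J=0]  = 5; H = 2*G - 2  [with G=1]  = 0; L = -2*D + 2*H + 6  [with D=5, H=0]  = -4.
Change = 10 − (-4) = 14.

14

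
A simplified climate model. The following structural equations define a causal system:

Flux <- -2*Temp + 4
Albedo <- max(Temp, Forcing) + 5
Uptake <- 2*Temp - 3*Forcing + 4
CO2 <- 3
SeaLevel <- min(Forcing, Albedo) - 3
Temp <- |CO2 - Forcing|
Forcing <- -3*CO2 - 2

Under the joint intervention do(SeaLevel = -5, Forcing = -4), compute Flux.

-10

The joint intervention fixes SeaLevel = -5, Forcing = -4, removing each variable's own equation.
Temp = |CO2 - Forcing|  [with CO2=3, Forcing=-4]  = 7
Flux = -2*Temp + 4  [with Temp=7]  = -10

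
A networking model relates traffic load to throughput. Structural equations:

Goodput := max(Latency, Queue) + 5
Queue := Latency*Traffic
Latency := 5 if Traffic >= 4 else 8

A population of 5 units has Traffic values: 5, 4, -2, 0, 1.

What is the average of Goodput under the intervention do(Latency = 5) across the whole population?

The intervention sets Latency=5 in all 5 units regardless of Traffic. Recomputing Goodput per unit gives 30, 25, 10, 10, 10; average 17.

17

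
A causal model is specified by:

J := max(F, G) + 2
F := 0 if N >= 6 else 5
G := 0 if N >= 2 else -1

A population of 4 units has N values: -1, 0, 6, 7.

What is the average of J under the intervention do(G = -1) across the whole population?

do(G=-1) breaks G's dependence on N. With G=-1 fixed, J across the units is 7, 7, 2, 2, mean 4.5.

4.5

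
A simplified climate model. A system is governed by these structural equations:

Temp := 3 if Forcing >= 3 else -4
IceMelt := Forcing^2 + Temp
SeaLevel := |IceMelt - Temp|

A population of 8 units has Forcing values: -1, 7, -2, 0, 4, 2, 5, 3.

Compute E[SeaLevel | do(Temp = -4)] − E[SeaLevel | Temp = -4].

11.25

do(Temp=-4) breaks Temp's dependence on Forcing. With Temp=-4 fixed, SeaLevel across the units is 1, 49, 4, 0, 16, 4, 25, 9, mean 13.5.
Observing Temp=-4 restricts to units where Temp's equation naturally yields -4: Forcing ∈ {-1, -2, 0, 2}. In that subpopulation SeaLevel = 1, 4, 0, 4, mean 2.25.
Difference = 13.5 − 2.25 = 11.25.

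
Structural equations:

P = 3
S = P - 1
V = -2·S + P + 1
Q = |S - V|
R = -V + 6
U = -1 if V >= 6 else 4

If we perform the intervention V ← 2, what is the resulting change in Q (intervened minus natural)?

-2

The intervention breaks the incoming arrows to V: V = -2·S + P + 1 no longer applies, and V = 2.
S = P - 1  [with P=3]  = 2
Q = |S - V|  [with S=2, V=2]  = 0
Without intervention: S = P - 1  [with P=3]  = 2; V = -2·S + P + 1  [with S=2, P=3]  = 0; Q = |S - V|  [with S=2, V=0]  = 2.
Change = 0 − 2 = -2.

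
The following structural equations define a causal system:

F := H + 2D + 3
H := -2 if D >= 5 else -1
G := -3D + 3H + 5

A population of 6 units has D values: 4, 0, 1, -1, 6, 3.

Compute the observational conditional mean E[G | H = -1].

E[G|H=-1] averages over only the 5 units with H=-1 (D = 4, 0, 1, -1, 3): G = -10, 2, -1, 5, -7, mean -2.2.

-2.2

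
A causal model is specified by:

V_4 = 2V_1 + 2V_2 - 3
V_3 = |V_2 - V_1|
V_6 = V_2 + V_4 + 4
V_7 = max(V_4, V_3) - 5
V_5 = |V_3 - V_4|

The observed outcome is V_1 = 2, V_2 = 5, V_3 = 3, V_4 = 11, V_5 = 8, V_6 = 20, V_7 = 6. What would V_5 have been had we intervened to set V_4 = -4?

Intervening sets V_4 = -4 and removes its equation (V_4 = 2V_1 + 2V_2 - 3).
V_3 = |V_2 - V_1|  [with V_2=5, V_1=2]  = 3
V_5 = |V_3 - V_4|  [with V_3=3, V_4=-4]  = 7

7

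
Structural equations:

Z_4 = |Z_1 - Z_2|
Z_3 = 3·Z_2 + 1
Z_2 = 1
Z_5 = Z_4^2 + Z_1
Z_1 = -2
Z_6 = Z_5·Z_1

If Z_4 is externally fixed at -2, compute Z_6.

Under do(Z_4=-2), the mechanism Z_4 = |Z_1 - Z_2| is discarded; Z_4 is fixed at -2.
Z_5 = Z_4^2 + Z_1  [with Z_4=-2, Z_1=-2]  = 2
Z_6 = Z_5·Z_1  [with Z_5=2, Z_1=-2]  = -4

-4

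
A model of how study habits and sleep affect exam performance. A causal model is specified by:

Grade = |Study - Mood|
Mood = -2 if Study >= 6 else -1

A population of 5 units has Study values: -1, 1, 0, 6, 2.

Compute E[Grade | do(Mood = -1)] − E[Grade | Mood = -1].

1.1

Under do(Mood=-1), Mood's equation is replaced by Mood=-1 for every unit. Per-unit Grade: 0, 2, 1, 7, 3. Mean = 2.6.
E[Grade|Mood=-1] averages over only the 4 units with Mood=-1 (Study = -1, 1, 0, 2): Grade = 0, 2, 1, 3, mean 1.5.
Difference = 2.6 − 1.5 = 1.1.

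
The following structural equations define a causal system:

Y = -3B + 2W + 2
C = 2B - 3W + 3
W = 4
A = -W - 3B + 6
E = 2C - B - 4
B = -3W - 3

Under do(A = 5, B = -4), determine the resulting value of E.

The joint intervention fixes A = 5, B = -4, removing each variable's own equation.
C = 2B - 3W + 3  [with B=-4, W=4]  = -17
E = 2C - B - 4  [with C=-17, B=-4]  = -34

-34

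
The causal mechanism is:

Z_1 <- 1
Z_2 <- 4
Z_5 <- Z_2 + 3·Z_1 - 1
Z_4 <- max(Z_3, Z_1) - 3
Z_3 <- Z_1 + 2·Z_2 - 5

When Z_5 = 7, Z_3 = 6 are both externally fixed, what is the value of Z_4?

3

Under do(Z_5 = 7, Z_3 = 6), each intervened variable's structural equation is replaced by its fixed value.
Z_4 = max(Z_3, Z_1) - 3  [with Z_3=6, Z_1=1]  = 3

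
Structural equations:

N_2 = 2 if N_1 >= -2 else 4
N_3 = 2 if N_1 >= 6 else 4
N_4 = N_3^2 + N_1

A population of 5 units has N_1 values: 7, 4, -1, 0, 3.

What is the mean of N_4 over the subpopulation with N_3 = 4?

17.5

Observing N_3=4 restricts to units where N_3's equation naturally yields 4: N_1 ∈ {4, -1, 0, 3}. In that subpopulation N_4 = 20, 15, 16, 19, mean 17.5.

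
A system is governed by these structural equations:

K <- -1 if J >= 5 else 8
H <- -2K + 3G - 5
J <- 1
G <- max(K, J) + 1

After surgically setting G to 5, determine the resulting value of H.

The intervention breaks the incoming arrows to G: G <- max(K, J) + 1 no longer applies, and G = 5.
K = -1 if J >= 5 else 8  [with J=1]  = 8
H = -2K + 3G - 5  [with K=8, G=5]  = -6

-6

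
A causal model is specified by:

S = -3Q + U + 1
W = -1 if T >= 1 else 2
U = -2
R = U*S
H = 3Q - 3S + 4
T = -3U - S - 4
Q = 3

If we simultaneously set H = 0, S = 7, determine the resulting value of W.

The joint intervention fixes H = 0, S = 7, removing each variable's own equation.
T = -3U - S - 4  [with U=-2, S=7]  = -5
W = -1 if T >= 1 else 2  [with T=-5]  = 2

2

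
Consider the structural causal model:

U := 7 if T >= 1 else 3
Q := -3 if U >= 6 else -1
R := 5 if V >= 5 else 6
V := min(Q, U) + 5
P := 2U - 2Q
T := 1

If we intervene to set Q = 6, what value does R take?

The intervention breaks the incoming arrows to Q: Q := -3 if U >= 6 else -1 no longer applies, and Q = 6.
U = 7 if T >= 1 else 3  [with T=1]  = 7
V = min(Q, U) + 5  [with Q=6, U=7]  = 11
R = 5 if V >= 5 else 6  [with V=11]  = 5

5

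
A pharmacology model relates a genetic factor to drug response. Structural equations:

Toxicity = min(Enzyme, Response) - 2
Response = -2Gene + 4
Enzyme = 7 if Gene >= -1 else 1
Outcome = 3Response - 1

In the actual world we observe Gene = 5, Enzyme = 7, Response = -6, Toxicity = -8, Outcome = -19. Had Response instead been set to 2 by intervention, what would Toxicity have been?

The intervention breaks the incoming arrows to Response: Response = -2Gene + 4 no longer applies, and Response = 2.
Enzyme = 7 if Gene >= -1 else 1  [with Gene=5]  = 7
Toxicity = min(Enzyme, Response) - 2  [with Enzyme=7, Response=2]  = 0

0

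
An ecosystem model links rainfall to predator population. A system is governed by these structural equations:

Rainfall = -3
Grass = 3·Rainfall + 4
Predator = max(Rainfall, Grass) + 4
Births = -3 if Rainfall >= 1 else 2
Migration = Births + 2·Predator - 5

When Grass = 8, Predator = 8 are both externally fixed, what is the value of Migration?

Under do(Grass = 8, Predator = 8), each intervened variable's structural equation is replaced by its fixed value.
Births = -3 if Rainfall >= 1 else 2  [with Rainfall=-3]  = 2
Migration = Births + 2·Predator - 5  [with Births=2, Predator=8]  = 13

13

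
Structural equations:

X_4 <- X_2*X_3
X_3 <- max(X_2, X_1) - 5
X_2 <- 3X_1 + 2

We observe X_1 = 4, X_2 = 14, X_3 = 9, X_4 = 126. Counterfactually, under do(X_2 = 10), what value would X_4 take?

Under do(X_2=10), the mechanism X_2 <- 3X_1 + 2 is discarded; X_2 is fixed at 10.
X_3 = max(X_2, X_1) - 5  [with X_2=10, X_1=4]  = 5
X_4 = X_2*X_3  [with X_2=10, X_3=5]  = 50

50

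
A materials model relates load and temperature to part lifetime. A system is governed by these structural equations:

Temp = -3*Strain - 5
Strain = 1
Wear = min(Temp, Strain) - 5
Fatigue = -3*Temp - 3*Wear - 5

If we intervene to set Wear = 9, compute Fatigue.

The intervention breaks the incoming arrows to Wear: Wear = min(Temp, Strain) - 5 no longer applies, and Wear = 9.
Temp = -3*Strain - 5  [with Strain=1]  = -8
Fatigue = -3*Temp - 3*Wear - 5  [with Temp=-8, Wear=9]  = -8

-8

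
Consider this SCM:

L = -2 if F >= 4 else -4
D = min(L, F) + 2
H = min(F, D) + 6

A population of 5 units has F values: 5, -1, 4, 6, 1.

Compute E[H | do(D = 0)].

Under do(D=0), D's equation is replaced by D=0 for every unit. Per-unit H: 6, 5, 6, 6, 6. Mean = 5.8.

5.8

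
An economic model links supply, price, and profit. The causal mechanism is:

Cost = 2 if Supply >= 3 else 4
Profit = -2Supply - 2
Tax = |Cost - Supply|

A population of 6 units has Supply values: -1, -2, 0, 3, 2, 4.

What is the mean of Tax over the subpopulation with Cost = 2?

Observing Cost=2 restricts to units where Cost's equation naturally yields 2: Supply ∈ {3, 4}. In that subpopulation Tax = 1, 2, mean 1.5.

1.5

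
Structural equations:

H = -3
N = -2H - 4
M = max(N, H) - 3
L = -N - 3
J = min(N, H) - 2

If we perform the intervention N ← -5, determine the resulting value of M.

-6

The intervention breaks the incoming arrows to N: N = -2H - 4 no longer applies, and N = -5.
M = max(N, H) - 3  [with N=-5, H=-3]  = -6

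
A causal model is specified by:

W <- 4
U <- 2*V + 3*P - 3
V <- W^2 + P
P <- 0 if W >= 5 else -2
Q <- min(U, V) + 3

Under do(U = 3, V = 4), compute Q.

6

The joint intervention fixes U = 3, V = 4, removing each variable's own equation.
Q = min(U, V) + 3  [with U=3, V=4]  = 6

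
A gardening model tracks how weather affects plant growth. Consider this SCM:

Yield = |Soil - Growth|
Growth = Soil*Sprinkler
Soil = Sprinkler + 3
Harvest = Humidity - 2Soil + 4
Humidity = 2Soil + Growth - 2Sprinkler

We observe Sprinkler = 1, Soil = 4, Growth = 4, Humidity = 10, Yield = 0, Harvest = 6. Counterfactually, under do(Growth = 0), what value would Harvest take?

2

The intervention breaks the incoming arrows to Growth: Growth = Soil*Sprinkler no longer applies, and Growth = 0.
Soil = Sprinkler + 3  [with Sprinkler=1]  = 4
Humidity = 2Soil + Growth - 2Sprinkler  [with Soil=4, Growth=0, Sprinkler=1]  = 6
Harvest = Humidity - 2Soil + 4  [with Humidity=6, Soil=4]  = 2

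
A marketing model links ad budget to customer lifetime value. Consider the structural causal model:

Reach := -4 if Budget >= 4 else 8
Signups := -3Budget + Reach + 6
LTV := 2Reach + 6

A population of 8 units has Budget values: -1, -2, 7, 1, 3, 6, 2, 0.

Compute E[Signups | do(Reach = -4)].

Every unit gets Reach=-4 under the intervention. Signups values become 5, 8, -19, -1, -7, -16, -4, 2; E[Signups|do(Reach=-4)] = -4.

-4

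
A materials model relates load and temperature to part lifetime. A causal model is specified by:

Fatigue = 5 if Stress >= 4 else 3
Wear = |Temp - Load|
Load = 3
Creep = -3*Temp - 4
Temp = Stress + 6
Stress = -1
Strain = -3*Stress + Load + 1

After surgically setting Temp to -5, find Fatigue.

3

The intervention breaks the incoming arrows to Temp: Temp = Stress + 6 no longer applies, and Temp = -5.
No directed path runs from Temp to Fatigue, so Fatigue keeps its natural value.
Fatigue = 5 if Stress >= 4 else 3  [with Stress=-1]  = 3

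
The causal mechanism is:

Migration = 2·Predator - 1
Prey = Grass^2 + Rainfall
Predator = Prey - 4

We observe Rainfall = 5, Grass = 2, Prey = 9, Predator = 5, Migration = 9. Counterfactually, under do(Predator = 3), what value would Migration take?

Intervening sets Predator = 3 and removes its equation (Predator = Prey - 4).
Migration = 2·Predator - 1  [with Predator=3]  = 5

5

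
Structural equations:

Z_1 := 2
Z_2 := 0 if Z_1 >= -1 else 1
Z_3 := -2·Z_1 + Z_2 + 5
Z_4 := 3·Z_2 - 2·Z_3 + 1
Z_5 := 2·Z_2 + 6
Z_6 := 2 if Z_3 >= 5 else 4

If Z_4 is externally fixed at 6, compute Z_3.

Under do(Z_4=6), the mechanism Z_4 := 3·Z_2 - 2·Z_3 + 1 is discarded; Z_4 is fixed at 6.
Since Z_3 is not a descendant of the intervened variable, it is unaffected.
Z_2 = 0 if Z_1 >= -1 else 1  [with Z_1=2]  = 0
Z_3 = -2·Z_1 + Z_2 + 5  [with Z_1=2, Z_2=0]  = 1

1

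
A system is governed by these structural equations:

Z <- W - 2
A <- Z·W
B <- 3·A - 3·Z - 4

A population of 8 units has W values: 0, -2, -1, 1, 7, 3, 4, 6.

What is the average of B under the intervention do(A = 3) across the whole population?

4.25

Under do(A=3), A's equation is replaced by A=3 for every unit. Per-unit B: 11, 17, 14, 8, -10, 2, -1, -7. Mean = 4.25.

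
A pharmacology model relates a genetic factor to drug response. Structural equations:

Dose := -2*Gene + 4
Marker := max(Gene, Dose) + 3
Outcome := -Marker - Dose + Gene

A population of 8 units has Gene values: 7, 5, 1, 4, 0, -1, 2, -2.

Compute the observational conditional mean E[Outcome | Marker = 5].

-4.5

Observing Marker=5 restricts to units where Marker's equation naturally yields 5: Gene ∈ {1, 2}. In that subpopulation Outcome = -6, -3, mean -4.5.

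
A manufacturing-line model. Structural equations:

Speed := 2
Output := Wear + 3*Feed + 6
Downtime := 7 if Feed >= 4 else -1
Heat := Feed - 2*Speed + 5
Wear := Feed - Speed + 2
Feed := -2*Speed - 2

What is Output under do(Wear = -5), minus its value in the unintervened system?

Intervening sets Wear = -5 and removes its equation (Wear := Feed - Speed + 2).
Feed = -2*Speed - 2  [with Speed=2]  = -6
Output = Wear + 3*Feed + 6  [with Wear=-5, Feed=-6]  = -17
Without intervention: Feed = -2*Speed - 2  [with Speed=2]  = -6; Wear = Feed - Speed + 2  [with Feed=-6, Speed=2]  = -6; Output = Wear + 3*Feed + 6  [with Wear=-6, Feed=-6]  = -18.
Change = -17 − (-18) = 1.

1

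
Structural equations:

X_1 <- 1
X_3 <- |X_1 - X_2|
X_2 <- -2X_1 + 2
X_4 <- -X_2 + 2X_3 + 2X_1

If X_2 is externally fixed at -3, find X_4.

Under do(X_2=-3), the mechanism X_2 <- -2X_1 + 2 is discarded; X_2 is fixed at -3.
X_3 = |X_1 - X_2|  [with X_1=1, X_2=-3]  = 4
X_4 = -X_2 + 2X_3 + 2X_1  [with X_2=-3, X_3=4, X_1=1]  = 13

13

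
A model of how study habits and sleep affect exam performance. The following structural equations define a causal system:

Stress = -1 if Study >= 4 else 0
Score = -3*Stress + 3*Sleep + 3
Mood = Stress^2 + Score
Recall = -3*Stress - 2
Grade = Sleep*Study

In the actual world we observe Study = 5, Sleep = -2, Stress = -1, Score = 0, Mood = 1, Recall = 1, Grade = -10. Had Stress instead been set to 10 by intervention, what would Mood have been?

do(Stress=10) replaces the equation Stress = -1 if Study >= 4 else 0 with the constant Stress = 10.
Score = -3*Stress + 3*Sleep + 3  [with Stress=10, Sleep=-2]  = -33
Mood = Stress^2 + Score  [with Stress=10, Score=-33]  = 67

67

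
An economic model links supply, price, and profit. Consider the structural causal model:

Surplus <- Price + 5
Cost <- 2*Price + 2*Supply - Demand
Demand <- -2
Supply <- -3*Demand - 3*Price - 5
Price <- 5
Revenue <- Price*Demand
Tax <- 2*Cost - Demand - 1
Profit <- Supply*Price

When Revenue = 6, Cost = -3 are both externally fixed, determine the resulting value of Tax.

Setting Revenue = 6, Cost = -3 by intervention discards those variables' equations.
Tax = 2*Cost - Demand - 1  [with Cost=-3, Demand=-2]  = -5

-5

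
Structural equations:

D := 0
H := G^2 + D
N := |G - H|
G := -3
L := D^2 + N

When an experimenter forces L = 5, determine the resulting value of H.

do(L=5) replaces the equation L := D^2 + N with the constant L = 5.
H is not downstream of the intervention, so its value is determined by the original equations.
H = G^2 + D  [with G=-3, D=0]  = 9

9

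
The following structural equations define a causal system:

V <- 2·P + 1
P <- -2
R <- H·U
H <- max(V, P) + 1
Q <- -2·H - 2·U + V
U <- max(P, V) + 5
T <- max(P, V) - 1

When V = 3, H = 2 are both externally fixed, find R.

16

Setting V = 3, H = 2 by intervention discards those variables' equations.
U = max(P, V) + 5  [with P=-2, V=3]  = 8
R = H·U  [with H=2, U=8]  = 16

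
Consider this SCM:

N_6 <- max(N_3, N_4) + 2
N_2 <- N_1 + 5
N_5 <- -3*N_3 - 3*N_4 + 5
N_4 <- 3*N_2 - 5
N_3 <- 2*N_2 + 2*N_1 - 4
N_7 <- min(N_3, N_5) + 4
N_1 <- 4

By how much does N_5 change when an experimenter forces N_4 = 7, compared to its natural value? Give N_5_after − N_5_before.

Intervening sets N_4 = 7 and removes its equation (N_4 <- 3*N_2 - 5).
N_2 = N_1 + 5  [with N_1=4]  = 9
N_3 = 2*N_2 + 2*N_1 - 4  [with N_2=9, N_1=4]  = 22
N_5 = -3*N_3 - 3*N_4 + 5  [with N_3=22, N_4=7]  = -82
Without intervention: N_2 = N_1 + 5  [with N_1=4]  = 9; N_3 = 2*N_2 + 2*N_1 - 4  [with N_2=9, N_1=4]  = 22; N_4 = 3*N_2 - 5  [with N_2=9]  = 22; N_5 = -3*N_3 - 3*N_4 + 5  [with N_3=22, N_4=22]  = -127.
Change = -82 − (-127) = 45.

45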